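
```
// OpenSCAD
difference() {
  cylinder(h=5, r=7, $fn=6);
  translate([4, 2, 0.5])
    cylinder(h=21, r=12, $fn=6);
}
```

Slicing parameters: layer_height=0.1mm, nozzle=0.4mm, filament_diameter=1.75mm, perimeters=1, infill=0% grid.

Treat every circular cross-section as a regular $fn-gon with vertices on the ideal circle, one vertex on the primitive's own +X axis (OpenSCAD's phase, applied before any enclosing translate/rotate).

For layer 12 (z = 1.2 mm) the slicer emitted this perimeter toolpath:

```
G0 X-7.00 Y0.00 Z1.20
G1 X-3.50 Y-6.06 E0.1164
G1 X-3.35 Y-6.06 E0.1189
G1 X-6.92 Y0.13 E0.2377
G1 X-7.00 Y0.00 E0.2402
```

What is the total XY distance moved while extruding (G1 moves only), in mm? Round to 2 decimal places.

Sum the Euclidean lengths of each G1 segment: total = 14.45 mm.

14.45 mm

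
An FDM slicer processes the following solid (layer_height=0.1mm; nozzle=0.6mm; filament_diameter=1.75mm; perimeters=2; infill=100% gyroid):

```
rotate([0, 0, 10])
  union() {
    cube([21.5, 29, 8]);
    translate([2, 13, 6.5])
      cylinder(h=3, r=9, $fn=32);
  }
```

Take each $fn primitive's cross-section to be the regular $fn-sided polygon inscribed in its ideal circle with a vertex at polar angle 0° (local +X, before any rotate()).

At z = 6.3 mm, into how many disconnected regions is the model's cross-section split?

1

At z = 6.3 mm: the cube is present — its section is the full 21.5×29 rectangle; the cylinder at (2, 13) is absent (z outside [6.5, 9.5]); Merging all regions: only the 21.5×29 cube is present, so the union is just that shape — 1 connected region; (rotated 10° about Z; rotation is an isometry so areas/perimeters/island counts are preserved). The result has 1 disconnected region.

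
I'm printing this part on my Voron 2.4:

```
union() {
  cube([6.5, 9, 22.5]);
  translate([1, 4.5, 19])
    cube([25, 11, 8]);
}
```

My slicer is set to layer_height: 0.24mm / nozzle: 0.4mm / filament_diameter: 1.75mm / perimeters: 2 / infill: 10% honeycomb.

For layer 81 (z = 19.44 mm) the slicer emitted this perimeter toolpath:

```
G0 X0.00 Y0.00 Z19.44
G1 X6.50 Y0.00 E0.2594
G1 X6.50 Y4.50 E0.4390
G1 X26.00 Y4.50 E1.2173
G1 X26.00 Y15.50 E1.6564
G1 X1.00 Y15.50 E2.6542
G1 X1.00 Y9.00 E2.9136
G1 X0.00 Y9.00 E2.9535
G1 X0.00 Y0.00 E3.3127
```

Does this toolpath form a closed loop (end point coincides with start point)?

Start point (G0): (0.00, 0.00). End point (last G1): the path returns to the start — closed.

yes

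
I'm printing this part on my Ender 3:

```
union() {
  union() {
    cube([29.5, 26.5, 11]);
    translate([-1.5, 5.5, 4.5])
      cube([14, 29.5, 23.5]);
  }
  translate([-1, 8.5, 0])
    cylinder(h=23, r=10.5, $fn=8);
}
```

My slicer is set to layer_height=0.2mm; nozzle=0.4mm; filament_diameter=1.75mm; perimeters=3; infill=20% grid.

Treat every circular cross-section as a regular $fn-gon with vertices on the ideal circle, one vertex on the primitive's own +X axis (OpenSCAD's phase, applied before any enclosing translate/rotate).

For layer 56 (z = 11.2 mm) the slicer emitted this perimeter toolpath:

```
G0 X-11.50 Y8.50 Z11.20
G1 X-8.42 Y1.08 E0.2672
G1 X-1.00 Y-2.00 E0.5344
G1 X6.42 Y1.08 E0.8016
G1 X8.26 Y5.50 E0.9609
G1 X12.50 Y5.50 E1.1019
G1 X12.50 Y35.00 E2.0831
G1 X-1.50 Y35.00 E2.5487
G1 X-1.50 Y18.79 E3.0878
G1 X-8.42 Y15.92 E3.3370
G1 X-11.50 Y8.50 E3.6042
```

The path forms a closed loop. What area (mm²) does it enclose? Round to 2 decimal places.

610.40 mm²

Apply the shoelace formula to the sequence of (X, Y) vertices; enclosed area = 610.40 mm².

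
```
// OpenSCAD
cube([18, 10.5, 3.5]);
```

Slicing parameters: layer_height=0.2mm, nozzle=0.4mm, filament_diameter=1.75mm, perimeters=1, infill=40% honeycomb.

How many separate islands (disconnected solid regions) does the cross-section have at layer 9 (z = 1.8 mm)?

1

At z = 1.8 mm: the 18×10.5 cube contributes its full rectangle. Overall, the cross-section is a single solid region. Island count = 1.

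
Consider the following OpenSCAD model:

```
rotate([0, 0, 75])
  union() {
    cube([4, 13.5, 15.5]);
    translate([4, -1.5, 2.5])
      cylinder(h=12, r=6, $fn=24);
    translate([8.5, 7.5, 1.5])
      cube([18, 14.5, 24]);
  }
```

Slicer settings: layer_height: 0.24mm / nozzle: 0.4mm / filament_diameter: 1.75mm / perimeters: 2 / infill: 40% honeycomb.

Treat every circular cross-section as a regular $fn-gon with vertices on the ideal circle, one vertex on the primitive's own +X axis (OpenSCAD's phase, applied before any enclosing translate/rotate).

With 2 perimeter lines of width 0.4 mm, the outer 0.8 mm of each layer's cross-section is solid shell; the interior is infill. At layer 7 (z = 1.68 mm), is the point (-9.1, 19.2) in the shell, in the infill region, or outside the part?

infill

At z = 1.68 mm: the cube (footprint 4×13.5) is included at this height; the cylinder at (4, -1.5) is absent (z outside [2.5, 14.5]); the 18×14.5 cube at (8.5, 7.5) contributes its full rectangle; Combining (union): the 2 present regions are separate (no shared area or edge), so areas and boundary lengths simply add and each stays a separate island — 2 connected regions; (whole slice rotated 75° about Z — lengths, areas and connectivity unchanged). Overall, the cross-section has 2 separate islands. Undo the 75° rotation: the query point maps to (16.191, 13.759) in the un-rotated model frame. The nearest boundary edge runs (26.50, 7.50)→(8.50, 7.50); distance from the point to it = 6.26 mm. (Shell/infill is judged within the island containing the point — the largest one.) The point is inside the cross-section and 6.26 mm from the nearest boundary — more than the 0.8 mm shell width (2 × 0.4), so it's in the infill interior.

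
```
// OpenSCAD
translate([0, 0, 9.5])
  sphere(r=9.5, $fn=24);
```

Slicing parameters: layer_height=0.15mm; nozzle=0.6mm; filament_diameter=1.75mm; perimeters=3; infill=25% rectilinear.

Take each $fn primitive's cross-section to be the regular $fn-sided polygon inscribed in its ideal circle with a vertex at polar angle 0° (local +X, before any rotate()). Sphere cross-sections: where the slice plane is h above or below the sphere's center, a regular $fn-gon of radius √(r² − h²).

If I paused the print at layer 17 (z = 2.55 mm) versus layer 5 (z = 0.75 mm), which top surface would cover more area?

Layer 17 (z = 2.55): the r=9.5 sphere slices to a regular 24-gon of circumradius 6.477 (√(r²−h²) with h=6.95 from center) (area = (24/2)·6.477²·sin(360°/24) = 130.28 mm²). So its area = 130.28 mm². Layer 5 (z = 0.75): the sphere: section is a regular 24-gon, circumradius = √(r²−h²) = √(9.5²−8.75²) = 3.700 (area = (24/2)·3.700²·sin(360°/24) = 42.51 mm²). So its area = 42.51 mm². Layer 17 is larger (130.28 vs 42.51 mm²).

layer 17 (z = 2.55 mm)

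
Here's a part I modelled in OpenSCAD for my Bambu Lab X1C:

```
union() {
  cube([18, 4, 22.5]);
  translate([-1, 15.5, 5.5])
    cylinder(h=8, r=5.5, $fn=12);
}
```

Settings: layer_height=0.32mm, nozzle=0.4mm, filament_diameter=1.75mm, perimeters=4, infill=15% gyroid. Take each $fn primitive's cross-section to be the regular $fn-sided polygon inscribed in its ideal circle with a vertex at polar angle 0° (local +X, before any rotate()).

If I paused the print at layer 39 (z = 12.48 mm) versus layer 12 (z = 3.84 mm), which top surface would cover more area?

layer 39 (z = 12.48 mm)

Layer 39 (z = 12.48): the cube (footprint 18×4) is included at this height (area 72.00 mm²); the r=5.5 cylinder at (-1, 15.5) contributes a regular 12-gon of circumradius 5.5 (area = (12/2)·5.500²·sin(360°/12) = 90.75 mm²); Combining (union): the 2 present regions are separate (no shared area or edge), so areas and boundary lengths simply add and each stays a separate island — area = 162.75 mm². So its area = 162.75 mm². Layer 12 (z = 3.84): the cube is present — its section is the full 18×4 rectangle (area 72.00 mm²); the cylinder at (-1, 15.5) does not reach this height (z outside [5.5, 13.5]); Taking the union: only the 18×4 cube is present, so the union is just that shape — area = 72.00 mm². So its area = 72.00 mm². Layer 39 is larger (162.75 vs 72.00 mm²).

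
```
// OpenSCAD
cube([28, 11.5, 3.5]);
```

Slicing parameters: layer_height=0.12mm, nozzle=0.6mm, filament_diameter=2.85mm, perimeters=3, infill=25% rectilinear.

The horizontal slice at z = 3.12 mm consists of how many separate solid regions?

1

At z = 3.12 mm: the cube is present — its section is the full 28×11.5 rectangle. The result has 1 disconnected region.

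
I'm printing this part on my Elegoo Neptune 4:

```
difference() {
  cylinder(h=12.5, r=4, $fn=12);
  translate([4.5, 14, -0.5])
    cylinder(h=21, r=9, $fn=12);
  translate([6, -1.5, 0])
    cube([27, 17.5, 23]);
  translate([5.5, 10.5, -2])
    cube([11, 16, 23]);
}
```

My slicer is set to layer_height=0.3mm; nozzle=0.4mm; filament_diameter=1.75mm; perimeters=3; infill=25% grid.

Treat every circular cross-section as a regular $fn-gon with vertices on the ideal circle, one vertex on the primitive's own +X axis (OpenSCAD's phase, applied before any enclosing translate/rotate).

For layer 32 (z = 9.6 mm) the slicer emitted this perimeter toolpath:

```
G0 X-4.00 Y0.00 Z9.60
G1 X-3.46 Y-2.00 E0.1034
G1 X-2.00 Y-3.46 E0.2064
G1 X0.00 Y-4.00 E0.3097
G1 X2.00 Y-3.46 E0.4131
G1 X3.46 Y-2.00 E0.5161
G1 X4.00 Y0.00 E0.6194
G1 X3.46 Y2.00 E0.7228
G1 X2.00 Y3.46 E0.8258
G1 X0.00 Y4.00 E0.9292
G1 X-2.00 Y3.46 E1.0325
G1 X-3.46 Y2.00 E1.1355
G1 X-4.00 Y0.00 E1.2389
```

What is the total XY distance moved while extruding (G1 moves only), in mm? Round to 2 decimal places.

24.83 mm

Sum the Euclidean lengths of each G1 segment: total = 24.83 mm.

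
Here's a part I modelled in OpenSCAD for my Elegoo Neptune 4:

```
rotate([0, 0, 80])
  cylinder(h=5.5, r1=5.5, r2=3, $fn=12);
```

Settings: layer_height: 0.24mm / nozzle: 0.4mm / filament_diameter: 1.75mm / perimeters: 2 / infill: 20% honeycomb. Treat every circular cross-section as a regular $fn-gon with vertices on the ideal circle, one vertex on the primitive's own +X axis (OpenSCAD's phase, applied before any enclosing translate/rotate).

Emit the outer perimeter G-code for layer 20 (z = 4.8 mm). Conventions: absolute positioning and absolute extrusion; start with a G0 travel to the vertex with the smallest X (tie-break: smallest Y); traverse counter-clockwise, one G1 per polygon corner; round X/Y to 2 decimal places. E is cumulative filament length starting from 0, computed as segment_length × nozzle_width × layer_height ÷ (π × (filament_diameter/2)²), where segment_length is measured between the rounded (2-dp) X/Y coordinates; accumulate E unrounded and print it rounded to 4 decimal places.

G0 X-3.27 Y0.58 Z4.80
G1 X-3.12 Y-1.13 E0.0685
G1 X-2.13 Y-2.54 E0.1373
G1 X-0.58 Y-3.27 E0.2057
G1 X1.13 Y-3.12 E0.2742
G1 X2.54 Y-2.13 E0.3429
G1 X3.27 Y-0.58 E0.4113
G1 X3.12 Y1.13 E0.4798
G1 X2.13 Y2.54 E0.5486
G1 X0.58 Y3.27 E0.6170
G1 X-1.13 Y3.12 E0.6855
G1 X-2.54 Y2.13 E0.7542
G1 X-3.27 Y0.58 E0.8226

At z = 4.8 mm: the cone (r1=5.5→r2=3) has section circumradius 3.318 here — a regular 12-gon; (rotated 80° about Z; rotation is an isometry so areas/perimeters/island counts are preserved). The outline is a single polygon with 12 vertices. Extrusion per mm of travel: 0.4 × 0.24 / (π × 0.875²) = 0.039912. Accumulating E over each segment gives final E = 0.8226.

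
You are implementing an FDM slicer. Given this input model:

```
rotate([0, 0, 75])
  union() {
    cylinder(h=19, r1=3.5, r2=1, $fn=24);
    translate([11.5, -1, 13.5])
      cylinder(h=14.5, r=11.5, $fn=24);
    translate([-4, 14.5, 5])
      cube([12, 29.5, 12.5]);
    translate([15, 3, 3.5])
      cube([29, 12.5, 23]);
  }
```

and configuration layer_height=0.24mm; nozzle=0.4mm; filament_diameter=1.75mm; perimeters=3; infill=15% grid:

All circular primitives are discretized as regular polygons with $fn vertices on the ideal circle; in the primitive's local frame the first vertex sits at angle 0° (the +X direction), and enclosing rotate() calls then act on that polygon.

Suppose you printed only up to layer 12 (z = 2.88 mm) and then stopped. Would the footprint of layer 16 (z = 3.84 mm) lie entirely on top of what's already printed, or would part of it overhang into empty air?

part overhangs

Compare the two slices. At z = 2.88: the cone: at t=0.152 of its height the radius interpolates to r₁+(r₂−r₁)t = 3.121, giving a regular 24-gon of that circumradius (area = (24/2)·3.121²·sin(360°/24) = 30.25 mm²); the cylinder at (11.5, -1) is not intersected at this z (z outside [13.5, 28]); the cube at (-4, 14.5) does not reach this height (z outside [5, 17.5]); the cube at (15, 3) is not intersected at this z (z outside [3.5, 26.5]); Merging all regions: only the cone is present, so the union is just that shape — area = 30.25 mm²; (whole slice rotated 75° about Z — lengths, areas and connectivity unchanged). At z = 3.84: the cone: at t=0.202 of its height the radius interpolates to r₁+(r₂−r₁)t = 2.995, giving a regular 24-gon of that circumradius (area = (24/2)·2.995²·sin(360°/24) = 27.85 mm²); the cylinder at (11.5, -1) does not reach this height (z outside [13.5, 28]); the cube at (-4, 14.5) does not reach this height (z outside [5, 17.5]); the 29×12.5 cube at (15, 3) contributes its full rectangle (area 362.50 mm²); Merging all regions: the 2 present regions are separate (no shared area or edge), so areas and boundary lengths simply add and each stays a separate island — area = 390.35 mm²; (rotated 75° about Z; rotation is an isometry so areas/perimeters/island counts are preserved). Checking containment: at z = 3.84 the cross-section extends beyond the z = 2.88 cross-section by about 362.50 mm².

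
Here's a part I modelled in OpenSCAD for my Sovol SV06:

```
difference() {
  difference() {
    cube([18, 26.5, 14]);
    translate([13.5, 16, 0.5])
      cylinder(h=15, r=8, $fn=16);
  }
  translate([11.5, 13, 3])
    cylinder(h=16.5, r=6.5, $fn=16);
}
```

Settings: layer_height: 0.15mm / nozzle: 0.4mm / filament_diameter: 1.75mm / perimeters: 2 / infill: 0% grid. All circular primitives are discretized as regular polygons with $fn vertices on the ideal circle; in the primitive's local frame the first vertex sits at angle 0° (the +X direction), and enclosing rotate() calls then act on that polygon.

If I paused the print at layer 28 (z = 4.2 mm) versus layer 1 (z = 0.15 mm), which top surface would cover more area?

Layer 28 (z = 4.2): the cube (footprint 18×26.5) is included at this height (area 477.00 mm²); the cylinder at (13.5, 16): section is a regular 16-gon, circumradius r=8 (area = (16/2)·8.000²·sin(360°/16) = 195.93 mm²); After the difference (first − rest): starting from the 18×26.5 cube (477.00 mm²), the r=8 cylinder at (13.5, 16) partially overlaps it — only the 164.97 mm² overlap (of its 195.93 mm²) is removed, clipping the outline — area = 312.03 mm²; the r=6.5 cylinder at (11.5, 13) gives a regular 16-gon of circumradius 6.5 (constant along its height) (area = (16/2)·6.500²·sin(360°/16) = 129.35 mm²); After the difference (first − rest): starting from that combined region (312.03 mm²), the r=6.5 cylinder at (11.5, 13) partially overlaps it — only the 22.39 mm² overlap (of its 129.35 mm²) is removed, clipping the outline — area = 289.64 mm². So its area = 289.64 mm². Layer 1 (z = 0.15): the 18×26.5 cube contributes its full rectangle (area 477.00 mm²); the cylinder at (13.5, 16) does not reach this height (z outside [0.5, 15.5]); Taking the first minus the rest: none of the subtracted shapes is present at this height, so the 18×26.5 cube is unchanged — area = 477.00 mm²; the cylinder at (11.5, 13) is absent (z outside [3, 19.5]); After the difference (first − rest): none of the subtracted shapes is present at this height, so that combined region is unchanged — area = 477.00 mm². So its area = 477.00 mm². Layer 1 is larger (477.00 vs 289.64 mm²).

layer 1 (z = 0.15 mm)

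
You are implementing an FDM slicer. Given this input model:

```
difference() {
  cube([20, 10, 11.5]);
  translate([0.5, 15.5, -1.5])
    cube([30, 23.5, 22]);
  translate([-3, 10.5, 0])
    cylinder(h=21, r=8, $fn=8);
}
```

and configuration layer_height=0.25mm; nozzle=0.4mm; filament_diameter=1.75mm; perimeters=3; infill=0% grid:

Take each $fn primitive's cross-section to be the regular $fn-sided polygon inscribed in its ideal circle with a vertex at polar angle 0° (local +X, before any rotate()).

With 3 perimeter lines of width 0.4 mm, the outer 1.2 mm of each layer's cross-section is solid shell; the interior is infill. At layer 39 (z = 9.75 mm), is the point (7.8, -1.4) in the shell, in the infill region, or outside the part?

outside

At z = 9.75 mm: the cube (footprint 20×10) is included at this height; the 30×23.5 cube at (0.5, 15.5) contributes its full rectangle; the r=8 cylinder at (-3, 10.5) gives a regular 8-gon of circumradius 8 (constant along its height); After the difference (first − rest): starting from the 20×10 cube, the 30×23.5 cube at (0.5, 15.5) misses the remaining region (no effect); the r=8 cylinder at (-3, 10.5) partially overlaps it — only the 20.67 mm² overlap (of its 181.02 mm²) is removed, clipping the outline — 1 connected region. Overall, the cross-section is a single solid region. The nearest boundary edge runs (20.00, 0.00)→(0.00, 0.00); distance from the point to it = 1.40 mm. The point is not inside any of the regions above, so it lies outside the cross-section (1.40 mm from the nearest boundary).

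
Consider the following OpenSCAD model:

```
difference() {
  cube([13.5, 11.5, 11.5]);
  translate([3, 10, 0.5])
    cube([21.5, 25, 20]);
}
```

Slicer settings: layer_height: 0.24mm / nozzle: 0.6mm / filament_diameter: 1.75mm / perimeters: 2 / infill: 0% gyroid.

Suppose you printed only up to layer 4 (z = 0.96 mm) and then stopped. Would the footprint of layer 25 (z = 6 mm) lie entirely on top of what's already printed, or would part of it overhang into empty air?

entirely on top

Compare the two slices. At z = 0.96: the cube is present — its section is the full 13.5×11.5 rectangle (area 155.25 mm²); the 21.5×25 cube at (3, 10) contributes its full rectangle (area 537.50 mm²); Subtracting the remaining from the first: starting from the 13.5×11.5 cube (155.25 mm²), the 21.5×25 cube at (3, 10) partially overlaps it — only the 15.75 mm² overlap (of its 537.50 mm²) is removed, clipping the outline — area = 139.50 mm². At z = 6: the cube (footprint 13.5×11.5) is included at this height (area 155.25 mm²); the cube at (3, 10) is present — its section is the full 21.5×25 rectangle (area 537.50 mm²); Subtracting the remaining from the first: starting from the 13.5×11.5 cube (155.25 mm²), the 21.5×25 cube at (3, 10) partially overlaps it — only the 15.75 mm² overlap (of its 537.50 mm²) is removed, clipping the outline — area = 139.50 mm². Checking containment: the cross-section at z = 6 is a subset of the cross-section at z = 0.96.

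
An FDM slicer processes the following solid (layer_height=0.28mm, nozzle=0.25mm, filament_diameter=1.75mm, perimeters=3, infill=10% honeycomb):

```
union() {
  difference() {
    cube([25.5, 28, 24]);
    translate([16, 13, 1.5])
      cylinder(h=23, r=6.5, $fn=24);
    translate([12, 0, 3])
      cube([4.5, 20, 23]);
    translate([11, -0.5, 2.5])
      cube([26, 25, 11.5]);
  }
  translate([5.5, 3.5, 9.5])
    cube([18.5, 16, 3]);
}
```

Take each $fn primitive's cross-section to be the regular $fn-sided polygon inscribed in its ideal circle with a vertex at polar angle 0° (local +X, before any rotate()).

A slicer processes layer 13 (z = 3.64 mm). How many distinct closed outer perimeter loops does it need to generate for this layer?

At z = 3.64 mm: the cube (footprint 25.5×28) is included at this height; the r=6.5 cylinder at (16, 13) contributes a regular 24-gon of circumradius 6.5; the cube at (12, 0) is present — its section is the full 4.5×20 rectangle; the cube at (11, -0.5) (footprint 26×25) is included at this height; Subtracting the remaining from the first: starting from the 25.5×28 cube, the r=6.5 cylinder at (16, 13) lies wholly inside it (removes its full 131.22 mm² and its 40.72 mm outline becomes a hole wall); the 4.5×20 cube at (12, 0) partially overlaps it — only the 35.36 mm² overlap (of its 90.00 mm²) is removed, clipping the outline; the 26×25 cube at (11, -0.5) partially overlaps it — only the 196.85 mm² overlap (of its 650.00 mm²) is removed, clipping the outline — 1 connected region; the cube at (5.5, 3.5) is absent (z outside [9.5, 12.5]); Merging all regions: only the result so far is present, so the union is just that shape — 1 connected region. The result has 1 disconnected region.

1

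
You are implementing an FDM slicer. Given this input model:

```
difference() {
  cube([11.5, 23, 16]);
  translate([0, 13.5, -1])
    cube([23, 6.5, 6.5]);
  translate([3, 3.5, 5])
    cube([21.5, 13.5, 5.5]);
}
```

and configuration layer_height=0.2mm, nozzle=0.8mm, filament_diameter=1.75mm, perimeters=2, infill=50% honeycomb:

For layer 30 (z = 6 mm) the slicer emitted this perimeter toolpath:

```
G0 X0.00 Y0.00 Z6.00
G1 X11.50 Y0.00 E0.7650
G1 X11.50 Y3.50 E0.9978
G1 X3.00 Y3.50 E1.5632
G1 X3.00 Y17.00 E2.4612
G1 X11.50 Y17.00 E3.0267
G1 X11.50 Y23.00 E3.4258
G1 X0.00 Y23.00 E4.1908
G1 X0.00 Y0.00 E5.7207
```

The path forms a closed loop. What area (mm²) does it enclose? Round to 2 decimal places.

Apply the shoelace formula to the sequence of (X, Y) vertices; enclosed area = 149.75 mm².

149.75 mm²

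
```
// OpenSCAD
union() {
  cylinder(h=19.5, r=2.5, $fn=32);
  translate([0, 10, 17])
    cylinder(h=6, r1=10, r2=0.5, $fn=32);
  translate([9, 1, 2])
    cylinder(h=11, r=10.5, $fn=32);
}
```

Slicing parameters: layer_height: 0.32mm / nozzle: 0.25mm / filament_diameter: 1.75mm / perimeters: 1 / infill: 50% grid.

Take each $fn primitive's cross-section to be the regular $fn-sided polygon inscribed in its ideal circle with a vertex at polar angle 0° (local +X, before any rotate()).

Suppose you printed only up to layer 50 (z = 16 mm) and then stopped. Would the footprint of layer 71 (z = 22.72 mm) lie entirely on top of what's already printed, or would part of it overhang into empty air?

part overhangs

Compare the two slices. At z = 16: the cylinder: section is a regular 32-gon, circumradius r=2.5 (area = (32/2)·2.500²·sin(360°/32) = 19.51 mm²); the cone at (0, 10) is not intersected at this z (z outside [17, 23]); the cylinder at (9, 1) is not intersected at this z (z outside [2, 13]); Merging all regions: only the r=2.5 cylinder is present, so the union is just that shape — area = 19.51 mm². At z = 22.72: the cylinder is absent (z outside [0, 19.5]); the cone at (0, 10) contributes a regular 32-gon of circumradius 0.943 (interpolated between r1=10 and r2=0.5 at t=0.953) (area = (32/2)·0.943²·sin(360°/32) = 2.78 mm²); the cylinder at (9, 1) is absent (z outside [2, 13]); Combining (union): only the cone at (0, 10) is present, so the union is just that shape — area = 2.78 mm². Checking containment: at z = 22.72 the cross-section extends beyond the z = 16 cross-section by about 2.78 mm².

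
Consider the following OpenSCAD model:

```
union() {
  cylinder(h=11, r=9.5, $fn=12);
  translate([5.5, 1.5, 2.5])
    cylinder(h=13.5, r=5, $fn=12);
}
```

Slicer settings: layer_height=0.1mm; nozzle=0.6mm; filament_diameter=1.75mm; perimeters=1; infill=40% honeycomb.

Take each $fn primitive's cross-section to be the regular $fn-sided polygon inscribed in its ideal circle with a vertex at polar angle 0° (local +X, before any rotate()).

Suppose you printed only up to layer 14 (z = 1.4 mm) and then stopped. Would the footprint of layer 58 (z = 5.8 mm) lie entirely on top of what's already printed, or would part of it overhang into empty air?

Compare the two slices. At z = 1.4: the r=9.5 cylinder gives a regular 12-gon of circumradius 9.5 (constant along its height) (area = (12/2)·9.500²·sin(360°/12) = 270.75 mm²); the cylinder at (5.5, 1.5) is not intersected at this z (z outside [2.5, 16]); Taking the union: only the r=9.5 cylinder is present, so the union is just that shape — area = 270.75 mm². At z = 5.8: the r=9.5 cylinder contributes a regular 12-gon of circumradius 9.5 (area = (12/2)·9.500²·sin(360°/12) = 270.75 mm²); the r=5 cylinder at (5.5, 1.5) contributes a regular 12-gon of circumradius 5 (area = (12/2)·5.000²·sin(360°/12) = 75.00 mm²); Taking the union: the regions partially overlap — summed areas 345.75 mm² minus the doubly-counted overlap 67.25 mm² gives 278.50 mm² — area = 278.50 mm². Checking containment: at z = 5.8 the cross-section extends beyond the z = 1.4 cross-section by about 7.75 mm².

part overhangs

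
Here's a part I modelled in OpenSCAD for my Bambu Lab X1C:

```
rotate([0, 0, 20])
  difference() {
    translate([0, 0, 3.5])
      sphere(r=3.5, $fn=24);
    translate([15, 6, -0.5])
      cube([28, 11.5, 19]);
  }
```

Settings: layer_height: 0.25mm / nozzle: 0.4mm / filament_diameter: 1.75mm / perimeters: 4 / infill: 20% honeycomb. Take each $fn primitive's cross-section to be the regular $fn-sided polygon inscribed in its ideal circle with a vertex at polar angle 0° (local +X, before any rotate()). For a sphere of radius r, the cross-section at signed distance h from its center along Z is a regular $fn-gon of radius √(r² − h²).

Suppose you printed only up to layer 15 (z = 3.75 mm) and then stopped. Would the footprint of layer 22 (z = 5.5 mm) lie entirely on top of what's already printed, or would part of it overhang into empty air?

Compare the two slices. At z = 3.75: the sphere: section is a regular 24-gon, circumradius = √(r²−h²) = √(3.5²−0.25²) = 3.491 (area = (24/2)·3.491²·sin(360°/24) = 37.85 mm²); the 28×11.5 cube at (15, 6) contributes its full rectangle (area 322.00 mm²); After the difference (first − rest): starting from the r=3.5 sphere (37.85 mm²), the 28×11.5 cube at (15, 6) misses the remaining region (no effect) — area = 37.85 mm²; (whole slice rotated 20° about Z — lengths, areas and connectivity unchanged). At z = 5.5: the sphere: section is a regular 24-gon, circumradius = √(r²−h²) = √(3.5²−2²) = 2.872 (area = (24/2)·2.872²·sin(360°/24) = 25.62 mm²); the cube at (15, 6) (footprint 28×11.5) is included at this height (area 322.00 mm²); Subtracting the remaining from the first: starting from the r=3.5 sphere (25.62 mm²), the 28×11.5 cube at (15, 6) misses the remaining region (no effect) — area = 25.62 mm²; (whole slice rotated 20° about Z — lengths, areas and connectivity unchanged). Checking containment: the cross-section at z = 5.5 is a subset of the cross-section at z = 3.75.

entirely on top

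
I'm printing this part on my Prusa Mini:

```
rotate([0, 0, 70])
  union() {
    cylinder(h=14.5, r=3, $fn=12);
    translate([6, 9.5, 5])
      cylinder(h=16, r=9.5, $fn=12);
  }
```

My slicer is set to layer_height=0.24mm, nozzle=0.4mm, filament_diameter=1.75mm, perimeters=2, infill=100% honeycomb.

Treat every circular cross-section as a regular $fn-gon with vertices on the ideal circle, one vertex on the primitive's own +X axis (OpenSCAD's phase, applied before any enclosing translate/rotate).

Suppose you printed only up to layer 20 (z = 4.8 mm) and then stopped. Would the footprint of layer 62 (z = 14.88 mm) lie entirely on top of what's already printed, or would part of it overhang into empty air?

Compare the two slices. At z = 4.8: the r=3 cylinder contributes a regular 12-gon of circumradius 3 (area = (12/2)·3.000²·sin(360°/12) = 27.00 mm²); the cylinder at (6, 9.5) is absent (z outside [5, 21]); Combining (union): only the r=3 cylinder is present, so the union is just that shape — area = 27.00 mm²; (whole slice rotated 70° about Z — lengths, areas and connectivity unchanged). At z = 14.88: the cylinder is not intersected at this z (z outside [0, 14.5]); the cylinder at (6, 9.5): section is a regular 12-gon, circumradius r=9.5 (area = (12/2)·9.500²·sin(360°/12) = 270.75 mm²); Taking the union: only the r=9.5 cylinder at (6, 9.5) is present, so the union is just that shape — area = 270.75 mm²; (rotated 70° about Z; rotation is an isometry so areas/perimeters/island counts are preserved). Checking containment: at z = 14.88 the cross-section extends beyond the z = 4.8 cross-section by about 268.01 mm².

part overhangs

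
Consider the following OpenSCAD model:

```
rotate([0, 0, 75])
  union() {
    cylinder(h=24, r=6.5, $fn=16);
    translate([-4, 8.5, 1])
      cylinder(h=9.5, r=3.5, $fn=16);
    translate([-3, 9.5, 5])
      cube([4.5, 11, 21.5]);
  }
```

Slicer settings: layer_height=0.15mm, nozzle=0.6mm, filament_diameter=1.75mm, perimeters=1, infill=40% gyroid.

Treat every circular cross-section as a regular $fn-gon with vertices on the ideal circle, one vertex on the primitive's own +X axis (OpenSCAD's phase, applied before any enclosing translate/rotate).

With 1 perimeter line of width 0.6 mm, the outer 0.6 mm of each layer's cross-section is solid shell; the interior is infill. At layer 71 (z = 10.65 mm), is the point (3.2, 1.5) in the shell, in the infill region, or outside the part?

At z = 10.65 mm: the cylinder: section is a regular 16-gon, circumradius r=6.5; the cylinder at (-4, 8.5) is absent (z outside [1, 10.5]); the cube at (-3, 9.5) (footprint 4.5×11) is included at this height; Merging all regions: the 2 present regions are separate (no shared area or edge), so areas and boundary lengths simply add and each stays a separate island — 2 connected regions; (rotated 75° about Z; rotation is an isometry so areas/perimeters/island counts are preserved). Overall, the cross-section has 2 separate islands. Undo the 75° rotation: the query point maps to (2.277, -2.703) in the un-rotated model frame. The nearest boundary edge runs (4.60, -4.60)→(2.49, -6.01); distance from the point to it = 2.86 mm. (Shell/infill is judged within the island containing the point — the largest one.) The point is inside the cross-section and 2.86 mm from the nearest boundary — more than the 0.6 mm shell width (1 × 0.6), so it's in the infill interior.

infill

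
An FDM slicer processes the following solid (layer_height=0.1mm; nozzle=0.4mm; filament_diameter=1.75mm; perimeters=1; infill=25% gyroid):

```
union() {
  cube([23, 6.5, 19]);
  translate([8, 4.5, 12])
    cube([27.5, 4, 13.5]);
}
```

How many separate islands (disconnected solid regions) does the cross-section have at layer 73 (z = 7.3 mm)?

1

At z = 7.3 mm: the cube (footprint 23×6.5) is included at this height; the cube at (8, 4.5) does not reach this height (z outside [12, 25.5]); Taking the union: only the 23×6.5 cube is present, so the union is just that shape — 1 connected region. Overall, the cross-section is a single solid region. Island count = 1.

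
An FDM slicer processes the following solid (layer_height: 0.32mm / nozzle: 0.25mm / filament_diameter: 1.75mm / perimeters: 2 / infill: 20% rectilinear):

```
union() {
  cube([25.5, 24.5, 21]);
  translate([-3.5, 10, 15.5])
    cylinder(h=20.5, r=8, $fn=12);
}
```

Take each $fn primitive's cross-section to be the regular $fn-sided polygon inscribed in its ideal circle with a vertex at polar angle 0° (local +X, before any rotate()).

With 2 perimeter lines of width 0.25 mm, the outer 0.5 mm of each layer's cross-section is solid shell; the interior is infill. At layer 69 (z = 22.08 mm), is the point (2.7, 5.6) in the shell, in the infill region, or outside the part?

shell

At z = 22.08 mm: the cube is not intersected at this z (z outside [0, 21]); the r=8 cylinder at (-3.5, 10) contributes a regular 12-gon of circumradius 8; Merging all regions: only the r=8 cylinder at (-3.5, 10) is present, so the union is just that shape — 1 connected region. Overall, the cross-section is a single solid region. The nearest boundary edge runs (0.50, 3.07)→(3.43, 6.00); distance from the point to it = 0.23 mm. The point is inside the cross-section, 0.23 mm from the nearest boundary — within the 0.5 mm shell band (2 × 0.25).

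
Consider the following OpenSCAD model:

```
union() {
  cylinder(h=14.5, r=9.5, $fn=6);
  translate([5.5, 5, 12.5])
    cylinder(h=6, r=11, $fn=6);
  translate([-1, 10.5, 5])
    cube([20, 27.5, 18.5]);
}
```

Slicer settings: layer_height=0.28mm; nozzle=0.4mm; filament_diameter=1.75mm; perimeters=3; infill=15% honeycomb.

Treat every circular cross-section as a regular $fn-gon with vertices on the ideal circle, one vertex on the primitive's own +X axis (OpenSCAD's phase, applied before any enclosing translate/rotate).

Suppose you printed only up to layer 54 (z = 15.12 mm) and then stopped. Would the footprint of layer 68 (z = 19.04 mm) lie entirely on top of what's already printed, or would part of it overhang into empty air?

Compare the two slices. At z = 15.12: the cylinder does not reach this height (z outside [0, 14.5]); the cylinder at (5.5, 5): section is a regular 6-gon, circumradius r=11 (area = (6/2)·11.000²·sin(360°/6) = 314.37 mm²); the 20×27.5 cube at (-1, 10.5) contributes its full rectangle (area 550.00 mm²); Taking the union: the regions partially overlap — summed areas 864.37 mm² minus the doubly-counted overlap 52.13 mm² gives 812.24 mm² — area = 812.24 mm². At z = 19.04: the cylinder is absent (z outside [0, 14.5]); the cylinder at (5.5, 5) does not reach this height (z outside [12.5, 18.5]); the cube at (-1, 10.5) is present — its section is the full 20×27.5 rectangle (area 550.00 mm²); Taking the union: only the 20×27.5 cube at (-1, 10.5) is present, so the union is just that shape — area = 550.00 mm². Checking containment: the cross-section at z = 19.04 is a subset of the cross-section at z = 15.12.

entirely on top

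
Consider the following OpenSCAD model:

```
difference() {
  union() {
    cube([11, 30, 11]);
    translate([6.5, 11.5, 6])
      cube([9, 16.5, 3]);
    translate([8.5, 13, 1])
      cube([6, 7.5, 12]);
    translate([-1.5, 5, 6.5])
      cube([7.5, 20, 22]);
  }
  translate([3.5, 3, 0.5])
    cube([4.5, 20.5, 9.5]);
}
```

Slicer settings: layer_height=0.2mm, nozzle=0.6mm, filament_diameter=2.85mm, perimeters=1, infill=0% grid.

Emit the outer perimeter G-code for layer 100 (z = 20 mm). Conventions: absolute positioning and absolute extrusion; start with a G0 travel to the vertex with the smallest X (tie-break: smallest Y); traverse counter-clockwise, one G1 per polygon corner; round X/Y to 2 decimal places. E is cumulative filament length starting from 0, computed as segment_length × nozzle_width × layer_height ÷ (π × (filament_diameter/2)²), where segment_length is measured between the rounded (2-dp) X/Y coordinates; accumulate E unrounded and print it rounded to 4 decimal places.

At z = 20 mm: the cube does not reach this height (z outside [0, 11]); the cube at (6.5, 11.5) is not intersected at this z (z outside [6, 9]); the cube at (8.5, 13) does not reach this height (z outside [1, 13]); the 7.5×20 cube at (-1.5, 5) contributes its full rectangle; Combining (union): only the 7.5×20 cube at (-1.5, 5) is present, so the union is just that shape — 1 connected region; the cube at (3.5, 3) is not intersected at this z (z outside [0.5, 10]); After the difference (first − rest): none of the subtracted shapes is present at this height, so the result so far is unchanged — 1 connected region. The outline is a single polygon with 4 vertices. Extrusion per mm of travel: 0.6 × 0.2 / (π × 1.425²) = 0.018811. Accumulating E over each segment gives final E = 1.0346.

G0 X-1.50 Y5.00 Z20.00
G1 X6.00 Y5.00 E0.1411
G1 X6.00 Y25.00 E0.5173
G1 X-1.50 Y25.00 E0.6584
G1 X-1.50 Y5.00 E1.0346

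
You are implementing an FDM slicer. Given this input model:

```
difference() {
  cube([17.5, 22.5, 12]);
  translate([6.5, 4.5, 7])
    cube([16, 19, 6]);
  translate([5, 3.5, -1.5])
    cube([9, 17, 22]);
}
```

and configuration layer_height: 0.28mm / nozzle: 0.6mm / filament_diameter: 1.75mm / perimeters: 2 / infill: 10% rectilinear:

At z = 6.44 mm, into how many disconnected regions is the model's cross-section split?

At z = 6.44 mm: the cube is present — its section is the full 17.5×22.5 rectangle; the cube at (6.5, 4.5) does not reach this height (z outside [7, 13]); the 9×17 cube at (5, 3.5) contributes its full rectangle; Taking the first minus the rest: starting from the 17.5×22.5 cube, the 9×17 cube at (5, 3.5) lies wholly inside it (removes its full 153.00 mm² and its 52.00 mm outline becomes a hole wall) — 1 connected region with 1 hole. The result has 1 disconnected region.

1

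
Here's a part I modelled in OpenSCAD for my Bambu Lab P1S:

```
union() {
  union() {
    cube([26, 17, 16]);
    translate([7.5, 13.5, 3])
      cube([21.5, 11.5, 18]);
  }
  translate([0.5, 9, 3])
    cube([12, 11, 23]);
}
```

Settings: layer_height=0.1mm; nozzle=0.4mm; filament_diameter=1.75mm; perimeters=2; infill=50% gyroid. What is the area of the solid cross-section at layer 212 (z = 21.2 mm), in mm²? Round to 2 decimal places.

132.00 mm²

At z = 21.2 mm: the cube is not intersected at this z (z outside [0, 16]); the cube at (7.5, 13.5) is not intersected at this z (z outside [3, 21]); Merging all regions: nothing is present at this height; the 12×11 cube at (0.5, 9) contributes its full rectangle (area 132.00 mm²); Taking the union: only the 12×11 cube at (0.5, 9) is present, so the union is just that shape — area = 132.00 mm². Overall, the cross-section is a single solid region. Net area = 132.00 mm².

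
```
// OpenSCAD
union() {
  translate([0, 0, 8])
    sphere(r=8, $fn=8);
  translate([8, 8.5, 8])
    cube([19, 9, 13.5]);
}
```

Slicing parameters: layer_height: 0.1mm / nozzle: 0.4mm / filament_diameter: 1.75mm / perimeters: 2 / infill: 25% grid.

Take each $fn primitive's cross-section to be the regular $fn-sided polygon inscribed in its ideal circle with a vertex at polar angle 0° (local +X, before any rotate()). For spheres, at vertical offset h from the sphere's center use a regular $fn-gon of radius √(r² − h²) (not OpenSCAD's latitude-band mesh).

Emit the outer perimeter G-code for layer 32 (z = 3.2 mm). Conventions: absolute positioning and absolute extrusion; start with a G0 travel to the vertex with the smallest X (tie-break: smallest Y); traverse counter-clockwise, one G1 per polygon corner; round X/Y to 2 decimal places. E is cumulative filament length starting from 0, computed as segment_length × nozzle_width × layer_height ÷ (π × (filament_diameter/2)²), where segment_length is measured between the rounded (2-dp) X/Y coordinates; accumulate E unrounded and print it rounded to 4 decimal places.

At z = 3.2 mm: the sphere: section is a regular 8-gon, circumradius = √(r²−h²) = √(8²−4.8²) = 6.400; the cube at (8, 8.5) does not reach this height (z outside [8, 21.5]); Combining (union): only the r=8 sphere is present, so the union is just that shape — 1 connected region. The outline is a single polygon with 8 vertices. Extrusion per mm of travel: 0.4 × 0.1 / (π × 0.875²) = 0.016630. Accumulating E over each segment gives final E = 0.6520.

G0 X-6.40 Y0.00 Z3.20
G1 X-4.53 Y-4.53 E0.0815
G1 X0.00 Y-6.40 E0.1630
G1 X4.53 Y-4.53 E0.2445
G1 X6.40 Y0.00 E0.3260
G1 X4.53 Y4.53 E0.4075
G1 X0.00 Y6.40 E0.4890
G1 X-4.53 Y4.53 E0.5705
G1 X-6.40 Y0.00 E0.6520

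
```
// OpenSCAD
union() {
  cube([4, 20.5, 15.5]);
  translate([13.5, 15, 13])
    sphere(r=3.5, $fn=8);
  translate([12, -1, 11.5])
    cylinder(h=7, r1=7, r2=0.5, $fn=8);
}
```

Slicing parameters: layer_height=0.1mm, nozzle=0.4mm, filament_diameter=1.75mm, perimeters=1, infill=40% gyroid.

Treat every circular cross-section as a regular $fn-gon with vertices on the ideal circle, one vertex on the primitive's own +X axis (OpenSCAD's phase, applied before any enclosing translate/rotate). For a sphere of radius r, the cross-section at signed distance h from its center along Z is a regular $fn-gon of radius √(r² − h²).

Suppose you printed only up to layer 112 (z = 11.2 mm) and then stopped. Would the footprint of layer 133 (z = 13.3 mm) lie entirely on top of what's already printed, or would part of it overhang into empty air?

part overhangs

Compare the two slices. At z = 11.2: the 4×20.5 cube contributes its full rectangle (area 82.00 mm²); the r=3.5 sphere at (13.5, 15) slices to a regular 8-gon of circumradius 3.002 (√(r²−h²) with h=1.8 from center) (area = (8/2)·3.002²·sin(360°/8) = 25.48 mm²); the cone at (12, -1) does not reach this height (z outside [11.5, 18.5]); Merging all regions: the 2 present regions are separate (no shared area or edge), so areas and boundary lengths simply add and each stays a separate island — area = 107.48 mm². At z = 13.3: the cube (footprint 4×20.5) is included at this height (area 82.00 mm²); the r=3.5 sphere at (13.5, 15) contributes a regular 8-gon of circumradius √(3.5²−0.3²) = 3.487 (area = (8/2)·3.487²·sin(360°/8) = 34.39 mm²); the cone at (12, -1) contributes a regular 8-gon of circumradius 5.329 (interpolated between r1=7 and r2=0.5 at t=0.257) (area = (8/2)·5.329²·sin(360°/8) = 80.31 mm²); Taking the union: the 3 present regions are separate (no shared area or edge), so areas and boundary lengths simply add and each stays a separate island — area = 196.70 mm². Checking containment: at z = 13.3 the cross-section extends beyond the z = 11.2 cross-section by about 89.22 mm².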